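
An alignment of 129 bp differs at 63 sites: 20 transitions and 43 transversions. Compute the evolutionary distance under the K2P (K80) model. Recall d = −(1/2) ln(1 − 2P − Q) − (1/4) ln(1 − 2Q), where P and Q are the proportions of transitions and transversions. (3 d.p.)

0.790

P = 20/129 ≈ 0.155039 and Q = 43/129 ≈ 0.333333.
Under the Kimura two-parameter model, d = −½ ln(1 − 2P − Q) − ¼ ln(1 − 2Q).
1 − 2P − Q = 0.356589, giving −½ ln(0.356589) = 0.515586.
1 − 2Q = 0.333334, giving −¼ ln(0.333334) = 0.274653.
d = 0.515586 + 0.274653 = 0.790239.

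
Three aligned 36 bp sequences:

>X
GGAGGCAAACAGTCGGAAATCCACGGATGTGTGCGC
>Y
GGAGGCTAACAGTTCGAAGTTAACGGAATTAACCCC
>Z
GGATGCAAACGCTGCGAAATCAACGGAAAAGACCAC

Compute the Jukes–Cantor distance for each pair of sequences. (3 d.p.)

d(X,Y) = 0.441, d(X,Z) = 0.441, d(Y,Z) = 0.392

X–Y: 12/36 sites differ → p ≈ 0.333333, d = −0.75 ln(1 − 0.444444) = 0.440839 ≈ 0.441.
X–Z: 12/36 sites differ → p ≈ 0.333333, d = −0.75 ln(1 − 0.444444) = 0.440839 ≈ 0.441.
Y–Z: 11/36 sites differ → p ≈ 0.305556, d = −0.75 ln(1 − 0.407408) = 0.392437 ≈ 0.392.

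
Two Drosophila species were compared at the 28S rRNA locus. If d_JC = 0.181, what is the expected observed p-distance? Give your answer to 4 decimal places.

p = (3/4)(1 − e^(−4d/3)) = 0.75 × (1 − e^(-0.241333)) = 0.75 × (1 − 0.785580) = 0.160815.

0.1608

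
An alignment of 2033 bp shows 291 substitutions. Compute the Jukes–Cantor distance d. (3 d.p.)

0.159

p = 291/2033 ≈ 0.143138.
d = −(3/4) ln(1 − 4p/3) = −0.75 ln(1 − 0.190851) = −0.75 ln(0.809149)
  = −0.75 × (-0.211772) = 0.158829 substitutions/site.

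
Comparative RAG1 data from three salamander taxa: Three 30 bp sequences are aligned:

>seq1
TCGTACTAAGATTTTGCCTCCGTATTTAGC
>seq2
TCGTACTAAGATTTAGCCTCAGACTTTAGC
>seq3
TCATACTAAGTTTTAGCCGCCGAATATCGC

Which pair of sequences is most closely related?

seq1 and seq2

seq1–seq2: 4/30 differ, p = 0.133, d = 0.147.
seq1–seq3: 7/30 differ, p = 0.233, d = 0.280.
seq2–seq3: 7/30 differ, p = 0.233, d = 0.280.
The smallest distance is between seq1 and seq2.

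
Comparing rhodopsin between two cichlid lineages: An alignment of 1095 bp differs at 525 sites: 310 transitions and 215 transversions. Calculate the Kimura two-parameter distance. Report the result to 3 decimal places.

0.844

P = 310/1095 ≈ 0.283105 and Q = 215/1095 ≈ 0.196347.
Under the Kimura two-parameter model, d = −½ ln(1 − 2P − Q) − ¼ ln(1 − 2Q).
1 − 2P − Q = 0.237443, giving −½ ln(0.237443) = 0.718914.
1 − 2Q = 0.607306, giving −¼ ln(0.607306) = 0.124681.
d = 0.718914 + 0.124681 = 0.843595.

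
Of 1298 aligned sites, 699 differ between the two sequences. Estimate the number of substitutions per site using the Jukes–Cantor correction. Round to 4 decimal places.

p = 699/1298 ≈ 0.538521.
d = −(3/4) ln(1 − 4p/3) = −0.75 ln(1 − 0.718028) = −0.75 ln(0.281972)
  = −0.75 × (-1.265948) = 0.949461 substitutions/site.

0.9495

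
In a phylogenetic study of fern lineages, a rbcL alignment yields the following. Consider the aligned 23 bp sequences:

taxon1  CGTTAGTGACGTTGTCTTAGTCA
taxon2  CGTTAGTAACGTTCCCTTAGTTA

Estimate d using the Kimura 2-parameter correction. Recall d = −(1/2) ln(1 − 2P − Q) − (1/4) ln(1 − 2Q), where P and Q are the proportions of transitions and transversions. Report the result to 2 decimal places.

0.20

Of 23 sites, 3 differences are transitions and 1 are transversions, so P = 3/23 ≈ 0.130435 and Q = 1/23 ≈ 0.043478.
Under the Kimura two-parameter model, d = −½ ln(1 − 2P − Q) − ¼ ln(1 − 2Q).
1 − 2P − Q = 0.695652, giving −½ ln(0.695652) = 0.181453.
1 − 2Q = 0.913044, giving −¼ ln(0.913044) = 0.022743.
d = 0.181453 + 0.022743 = 0.204196.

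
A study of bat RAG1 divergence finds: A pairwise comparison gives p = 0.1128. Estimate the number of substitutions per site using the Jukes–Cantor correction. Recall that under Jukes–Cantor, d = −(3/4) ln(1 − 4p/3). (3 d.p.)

0.122

d = −(3/4) ln(1 − 4p/3) = −0.75 ln(1 − 0.1504) = −0.75 ln(0.8496)
  = −0.75 × (-0.162990) = 0.122243 substitutions/site.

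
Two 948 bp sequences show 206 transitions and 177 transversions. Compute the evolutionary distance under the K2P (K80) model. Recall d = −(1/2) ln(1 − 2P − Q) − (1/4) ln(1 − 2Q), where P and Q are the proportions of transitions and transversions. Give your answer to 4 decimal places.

P = 206/948 ≈ 0.2173 and Q = 177/948 ≈ 0.186709.
Under the Kimura two-parameter model, d = −½ ln(1 − 2P − Q) − ¼ ln(1 − 2Q).
1 − 2P − Q = 0.378691, giving −½ ln(0.378691) = 0.485517.
1 − 2Q = 0.626582, giving −¼ ln(0.626582) = 0.116869.
d = 0.485517 + 0.116869 = 0.602386.

0.6024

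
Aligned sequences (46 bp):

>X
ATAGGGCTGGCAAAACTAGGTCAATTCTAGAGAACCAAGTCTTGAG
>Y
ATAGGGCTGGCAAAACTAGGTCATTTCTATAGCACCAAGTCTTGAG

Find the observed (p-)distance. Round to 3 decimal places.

0.065

The sequences differ at 3 of 46 positions (sites 24, 30, 33).
p = 3/46 = 0.065217… ≈ 0.065 (to 3 d.p.).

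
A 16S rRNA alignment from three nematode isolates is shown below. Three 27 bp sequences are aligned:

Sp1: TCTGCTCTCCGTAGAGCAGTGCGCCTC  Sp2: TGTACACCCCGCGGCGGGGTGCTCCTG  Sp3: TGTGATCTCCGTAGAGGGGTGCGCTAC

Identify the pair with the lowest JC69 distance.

Sp1 and Sp3

Sp1–Sp2: 11/27 differ, p = 0.407, d = 0.588.
Sp1–Sp3: 6/27 differ, p = 0.222, d = 0.264.
Sp2–Sp3: 11/27 differ, p = 0.407, d = 0.588.
The smallest distance is between Sp1 and Sp3.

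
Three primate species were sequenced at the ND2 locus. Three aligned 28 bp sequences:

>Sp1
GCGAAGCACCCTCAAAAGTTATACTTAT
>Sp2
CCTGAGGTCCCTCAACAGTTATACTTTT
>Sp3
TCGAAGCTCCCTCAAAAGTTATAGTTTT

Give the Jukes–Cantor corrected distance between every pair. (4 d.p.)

d(Sp1,Sp2) = 0.3041, d(Sp1,Sp3) = 0.1585, d(Sp2,Sp3) = 0.2524

Sp1–Sp2: 7/28 sites differ → p = 0.25, d = −0.75 ln(1 − 0.333333) = 0.304098 ≈ 0.3041.
Sp1–Sp3: 4/28 sites differ → p ≈ 0.142857, d = −0.75 ln(1 − 0.190476) = 0.158482 ≈ 0.1585.
Sp2–Sp3: 6/28 sites differ → p ≈ 0.214286, d = −0.75 ln(1 − 0.285715) = 0.252355 ≈ 0.2524.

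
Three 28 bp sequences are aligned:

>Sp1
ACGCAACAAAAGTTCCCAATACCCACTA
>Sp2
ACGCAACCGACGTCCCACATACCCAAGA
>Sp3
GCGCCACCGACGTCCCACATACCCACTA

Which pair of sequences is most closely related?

Sp2 and Sp3

Sp1–Sp2: 8/28 differ, p = 0.286, d = 0.360.
Sp1–Sp3: 8/28 differ, p = 0.286, d = 0.360.
Sp2–Sp3: 4/28 differ, p = 0.143, d = 0.158.
The smallest distance is between Sp2 and Sp3.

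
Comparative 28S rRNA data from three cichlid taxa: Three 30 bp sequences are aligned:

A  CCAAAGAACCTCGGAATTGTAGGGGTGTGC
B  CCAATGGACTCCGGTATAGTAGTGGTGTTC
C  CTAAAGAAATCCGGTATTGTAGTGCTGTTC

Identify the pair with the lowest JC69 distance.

B and C

A–B: 8/30 differ, p = 0.267, d = 0.330.
A–C: 8/30 differ, p = 0.267, d = 0.330.
B–C: 6/30 differ, p = 0.200, d = 0.233.
The smallest distance is between B and C.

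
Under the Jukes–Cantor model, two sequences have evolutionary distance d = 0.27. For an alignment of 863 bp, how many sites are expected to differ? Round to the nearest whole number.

Invert JC69: p = (3/4)(1 − e^(−4d/3)) = 0.75 × (1 − e^(-0.36)) = 0.75 × (1 − 0.697676) = 0.226743.
Expected differing sites = pL ≈ 0.226743 × 863 = 195.679209 ≈ 196.

196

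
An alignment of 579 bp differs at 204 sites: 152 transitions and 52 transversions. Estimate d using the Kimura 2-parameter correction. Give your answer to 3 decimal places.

0.527

P = 152/579 ≈ 0.262522 and Q = 52/579 ≈ 0.08981.
Under the Kimura two-parameter model, d = −½ ln(1 − 2P − Q) − ¼ ln(1 − 2Q).
1 − 2P − Q = 0.385146, giving −½ ln(0.385146) = 0.477066.
1 − 2Q = 0.82038, giving −¼ ln(0.82038) = 0.049497.
d = 0.477066 + 0.049497 = 0.526563.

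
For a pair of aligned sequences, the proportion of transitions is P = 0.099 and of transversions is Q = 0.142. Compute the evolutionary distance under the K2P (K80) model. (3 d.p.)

Under the Kimura two-parameter model, d = −½ ln(1 − 2P − Q) − ¼ ln(1 − 2Q).
1 − 2P − Q = 0.66, giving −½ ln(0.66) = 0.207758.
1 − 2Q = 0.716, giving −¼ ln(0.716) = 0.083519.
d = 0.207758 + 0.083519 = 0.291277.

0.291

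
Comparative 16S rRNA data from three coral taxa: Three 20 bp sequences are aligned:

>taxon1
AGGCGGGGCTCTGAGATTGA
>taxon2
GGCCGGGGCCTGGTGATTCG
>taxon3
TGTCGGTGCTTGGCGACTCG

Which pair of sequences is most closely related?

taxon2 and taxon3

taxon1–taxon2: 8/20 differ, p = 0.400, d = 0.572.
taxon1–taxon3: 9/20 differ, p = 0.450, d = 0.687.
taxon2–taxon3: 6/20 differ, p = 0.300, d = 0.383.
The smallest distance is between taxon2 and taxon3.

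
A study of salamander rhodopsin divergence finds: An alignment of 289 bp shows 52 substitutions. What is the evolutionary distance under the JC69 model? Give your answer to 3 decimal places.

0.206

p = 52/289 ≈ 0.179931.
d = −(3/4) ln(1 − 4p/3) = −0.75 ln(1 − 0.239908) = −0.75 ln(0.760092)
  = −0.75 × (-0.274316) = 0.205737 substitutions/site.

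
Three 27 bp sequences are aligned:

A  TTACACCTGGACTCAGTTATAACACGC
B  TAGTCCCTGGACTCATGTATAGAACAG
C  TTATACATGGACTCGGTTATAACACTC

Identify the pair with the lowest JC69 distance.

A–B: 10/27 differ, p = 0.370, d = 0.511.
A–C: 4/27 differ, p = 0.148, d = 0.165.
B–C: 11/27 differ, p = 0.407, d = 0.588.
The smallest distance is between A and C.

A and C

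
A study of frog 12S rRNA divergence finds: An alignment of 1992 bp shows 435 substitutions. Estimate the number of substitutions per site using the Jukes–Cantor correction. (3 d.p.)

0.258

p = 435/1992 ≈ 0.218373.
d = −(3/4) ln(1 − 4p/3) = −0.75 ln(1 − 0.291164) = −0.75 ln(0.708836)
  = −0.75 × (-0.344131) = 0.258098 substitutions/site.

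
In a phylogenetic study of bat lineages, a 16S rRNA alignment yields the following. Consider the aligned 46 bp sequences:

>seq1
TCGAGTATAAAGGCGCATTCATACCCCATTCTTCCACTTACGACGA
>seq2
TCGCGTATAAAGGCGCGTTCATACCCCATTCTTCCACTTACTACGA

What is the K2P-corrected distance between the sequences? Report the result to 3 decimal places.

Of 46 sites, 1 differences are transitions and 2 are transversions, so P = 1/46 ≈ 0.021739 and Q = 2/46 ≈ 0.043478.
Under the Kimura two-parameter model, d = −½ ln(1 − 2P − Q) − ¼ ln(1 − 2Q).
1 − 2P − Q = 0.913044, giving −½ ln(0.913044) = 0.045486.
1 − 2Q = 0.913044, giving −¼ ln(0.913044) = 0.022743.
d = 0.045486 + 0.022743 = 0.068229.

0.068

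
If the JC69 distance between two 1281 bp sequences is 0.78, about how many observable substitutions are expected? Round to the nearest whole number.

Invert JC69: p = (3/4)(1 − e^(−4d/3)) = 0.75 × (1 − e^(-1.04)) = 0.75 × (1 − 0.353455) = 0.484909.
Expected differing sites = pL ≈ 0.484909 × 1281 = 621.168429 ≈ 621.

621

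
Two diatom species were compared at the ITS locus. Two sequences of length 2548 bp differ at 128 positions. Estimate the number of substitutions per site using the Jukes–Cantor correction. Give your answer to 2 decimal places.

0.05

p = 128/2548 ≈ 0.050235.
d = −(3/4) ln(1 − 4p/3) = −0.75 ln(1 − 0.06698) = −0.75 ln(0.93302)
  = −0.75 × (-0.069329) = 0.051997 substitutions/site.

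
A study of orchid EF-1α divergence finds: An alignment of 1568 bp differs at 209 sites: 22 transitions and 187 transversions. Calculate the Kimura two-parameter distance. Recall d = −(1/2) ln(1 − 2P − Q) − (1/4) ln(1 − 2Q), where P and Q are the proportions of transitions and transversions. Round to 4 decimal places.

P = 22/1568 ≈ 0.014031 and Q = 187/1568 ≈ 0.11926.
Under the Kimura two-parameter model, d = −½ ln(1 − 2P − Q) − ¼ ln(1 − 2Q).
1 − 2P − Q = 0.852678, giving −½ ln(0.852678) = 0.079687.
1 − 2Q = 0.76148, giving −¼ ln(0.76148) = 0.068123.
d = 0.079687 + 0.068123 = 0.147810.

0.1478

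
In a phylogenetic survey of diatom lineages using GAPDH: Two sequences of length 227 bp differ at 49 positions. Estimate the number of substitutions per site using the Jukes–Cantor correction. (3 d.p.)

0.255

p = 49/227 ≈ 0.215859.
d = −(3/4) ln(1 − 4p/3) = −0.75 ln(1 − 0.287812) = −0.75 ln(0.712188)
  = −0.75 × (-0.339413) = 0.254560 substitutions/site.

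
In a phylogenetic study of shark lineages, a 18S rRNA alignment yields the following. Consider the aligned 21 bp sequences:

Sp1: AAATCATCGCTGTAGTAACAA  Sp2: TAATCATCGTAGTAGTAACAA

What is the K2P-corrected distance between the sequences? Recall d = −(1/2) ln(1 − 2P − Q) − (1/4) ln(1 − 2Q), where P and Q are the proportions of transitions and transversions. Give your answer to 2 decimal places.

Of 21 sites, 1 differences are transitions and 2 are transversions, so P = 1/21 ≈ 0.047619 and Q = 2/21 ≈ 0.095238.
Under the Kimura two-parameter model, d = −½ ln(1 − 2P − Q) − ¼ ln(1 − 2Q).
1 − 2P − Q = 0.809524, giving −½ ln(0.809524) = 0.105654.
1 − 2Q = 0.809524, giving −¼ ln(0.809524) = 0.052827.
d = 0.105654 + 0.052827 = 0.158481.

0.16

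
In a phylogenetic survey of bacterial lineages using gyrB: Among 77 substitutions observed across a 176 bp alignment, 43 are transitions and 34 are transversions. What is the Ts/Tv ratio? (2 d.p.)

1.26

R = 43/34 = 1.264705… ≈ 1.26 (to 2 d.p.).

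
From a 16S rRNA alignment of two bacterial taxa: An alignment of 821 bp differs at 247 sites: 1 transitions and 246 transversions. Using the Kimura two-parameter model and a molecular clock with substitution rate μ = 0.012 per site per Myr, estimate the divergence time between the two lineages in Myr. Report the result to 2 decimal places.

P = 1/821 ≈ 0.001218 and Q = 246/821 ≈ 0.299635.
Under the Kimura two-parameter model, d = −½ ln(1 − 2P − Q) − ¼ ln(1 − 2Q).
1 − 2P − Q = 0.697929, giving −½ ln(0.697929) = 0.179819.
1 − 2Q = 0.40073, giving −¼ ln(0.40073) = 0.228617.
d = 0.179819 + 0.228617 = 0.408436.
Under a molecular clock d = 2μt, so t = d/(2μ) = 0.408436 / (2 × 0.012) = 17.02 Myr.

17.02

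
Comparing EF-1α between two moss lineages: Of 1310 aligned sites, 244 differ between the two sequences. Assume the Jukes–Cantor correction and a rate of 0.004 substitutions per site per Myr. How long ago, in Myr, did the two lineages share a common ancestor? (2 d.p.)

p = 244/1310 ≈ 0.18626.
d = −(3/4) ln(1 − 4p/3) = −0.75 ln(1 − 0.248347) = −0.75 ln(0.751653)
  = −0.75 × (-0.285480) = 0.214110 substitutions/site.
Under a molecular clock d = 2μt, so t = d/(2μ) = 0.214110 / (2 × 0.004) = 26.76 Myr.

26.76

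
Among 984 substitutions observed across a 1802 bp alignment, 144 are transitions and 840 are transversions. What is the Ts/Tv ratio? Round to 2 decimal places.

R = 144/840 = 0.171428… ≈ 0.17 (to 2 d.p.).

0.17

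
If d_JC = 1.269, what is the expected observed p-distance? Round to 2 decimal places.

0.61

p = (3/4)(1 − e^(−4d/3)) = 0.75 × (1 − e^(-1.692)) = 0.75 × (1 − 0.184151) = 0.611887.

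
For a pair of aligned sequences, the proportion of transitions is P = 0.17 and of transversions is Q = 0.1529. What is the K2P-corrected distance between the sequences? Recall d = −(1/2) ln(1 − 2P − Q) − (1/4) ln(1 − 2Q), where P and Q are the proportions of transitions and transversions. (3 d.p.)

Under the Kimura two-parameter model, d = −½ ln(1 − 2P − Q) − ¼ ln(1 − 2Q).
1 − 2P − Q = 0.5071, giving −½ ln(0.5071) = 0.339524.
1 − 2Q = 0.6942, giving −¼ ln(0.6942) = 0.091249.
d = 0.339524 + 0.091249 = 0.430773.

0.431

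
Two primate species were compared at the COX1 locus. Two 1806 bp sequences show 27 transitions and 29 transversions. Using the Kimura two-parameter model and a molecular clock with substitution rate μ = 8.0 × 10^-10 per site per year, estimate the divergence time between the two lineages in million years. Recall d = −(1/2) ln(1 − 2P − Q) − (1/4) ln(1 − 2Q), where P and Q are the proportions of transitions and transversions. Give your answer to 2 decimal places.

19.80

P = 27/1806 ≈ 0.01495 and Q = 29/1806 ≈ 0.016058.
Under the Kimura two-parameter model, d = −½ ln(1 − 2P − Q) − ¼ ln(1 − 2Q).
1 − 2P − Q = 0.954042, giving −½ ln(0.954042) = 0.023524.
1 − 2Q = 0.967884, giving −¼ ln(0.967884) = 0.008161.
d = 0.023524 + 0.008161 = 0.031685.
Under a molecular clock d = 2μt, so t = d/(2μ) = 0.031685 / (2 × 8.0 × 10^-10) = 19.80 million years.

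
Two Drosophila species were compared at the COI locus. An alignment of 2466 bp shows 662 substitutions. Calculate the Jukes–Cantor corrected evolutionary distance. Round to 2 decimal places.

p = 662/2466 ≈ 0.268451.
d = −(3/4) ln(1 − 4p/3) = −0.75 ln(1 − 0.357935) = −0.75 ln(0.642065)
  = −0.75 × (-0.443066) = 0.332300 substitutions/site.

0.33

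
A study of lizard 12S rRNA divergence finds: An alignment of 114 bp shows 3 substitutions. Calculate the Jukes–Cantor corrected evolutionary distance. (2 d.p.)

p = 3/114 ≈ 0.026316.
d = −(3/4) ln(1 − 4p/3) = −0.75 ln(1 − 0.035088) = −0.75 ln(0.964912)
  = −0.75 × (-0.035718) = 0.026789 substitutions/site.

0.03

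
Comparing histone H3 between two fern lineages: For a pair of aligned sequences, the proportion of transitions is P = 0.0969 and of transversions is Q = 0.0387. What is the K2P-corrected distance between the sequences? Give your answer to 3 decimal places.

Under the Kimura two-parameter model, d = −½ ln(1 − 2P − Q) − ¼ ln(1 − 2Q).
1 − 2P − Q = 0.7675, giving −½ ln(0.7675) = 0.132308.
1 − 2Q = 0.9226, giving −¼ ln(0.9226) = 0.020140.
d = 0.132308 + 0.020140 = 0.152448.

0.152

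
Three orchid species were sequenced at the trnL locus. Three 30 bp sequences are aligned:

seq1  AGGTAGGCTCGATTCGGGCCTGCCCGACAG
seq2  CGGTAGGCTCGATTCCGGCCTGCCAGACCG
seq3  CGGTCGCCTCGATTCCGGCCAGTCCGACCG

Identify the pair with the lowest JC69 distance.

seq1 and seq2

seq1–seq2: 4/30 differ, p = 0.133, d = 0.147.
seq1–seq3: 7/30 differ, p = 0.233, d = 0.280.
seq2–seq3: 5/30 differ, p = 0.167, d = 0.188.
The smallest distance is between seq1 and seq2.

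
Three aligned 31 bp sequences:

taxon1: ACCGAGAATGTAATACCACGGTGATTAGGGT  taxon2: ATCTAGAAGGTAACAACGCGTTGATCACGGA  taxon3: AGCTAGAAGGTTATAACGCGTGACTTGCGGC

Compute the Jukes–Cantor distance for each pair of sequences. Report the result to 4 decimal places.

taxon1–taxon2: 10/31 sites differ → p ≈ 0.322581, d = −0.75 ln(1 − 0.430108) = 0.421731 ≈ 0.4217.
taxon1–taxon3: 13/31 sites differ → p ≈ 0.419355, d = −0.75 ln(1 − 0.55914) = 0.614271 ≈ 0.6143.
taxon2–taxon3: 9/31 sites differ → p ≈ 0.290323, d = −0.75 ln(1 − 0.387097) = 0.367161 ≈ 0.3672.

d(taxon1,taxon2) = 0.4217, d(taxon1,taxon3) = 0.6143, d(taxon2,taxon3) = 0.3672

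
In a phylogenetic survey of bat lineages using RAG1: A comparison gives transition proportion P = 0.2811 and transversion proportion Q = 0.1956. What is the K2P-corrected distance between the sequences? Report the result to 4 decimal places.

0.8331

Under the Kimura two-parameter model, d = −½ ln(1 − 2P − Q) − ¼ ln(1 − 2Q).
1 − 2P − Q = 0.2422, giving −½ ln(0.2422) = 0.708996.
1 − 2Q = 0.6088, giving −¼ ln(0.6088) = 0.124066.
d = 0.708996 + 0.124066 = 0.833062.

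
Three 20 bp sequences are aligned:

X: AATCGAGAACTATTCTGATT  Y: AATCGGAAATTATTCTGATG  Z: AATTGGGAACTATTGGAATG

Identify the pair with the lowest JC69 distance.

X and Y

X–Y: 4/20 differ, p = 0.200, d = 0.233.
X–Z: 6/20 differ, p = 0.300, d = 0.383.
Y–Z: 6/20 differ, p = 0.300, d = 0.383.
The smallest distance is between X and Y.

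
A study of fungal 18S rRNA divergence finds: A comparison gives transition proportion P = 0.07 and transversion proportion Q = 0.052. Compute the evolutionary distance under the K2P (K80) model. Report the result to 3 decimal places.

0.134

Under the Kimura two-parameter model, d = −½ ln(1 − 2P − Q) − ¼ ln(1 − 2Q).
1 − 2P − Q = 0.808, giving −½ ln(0.808) = 0.106597.
1 − 2Q = 0.896, giving −¼ ln(0.896) = 0.027454.
d = 0.106597 + 0.027454 = 0.134051.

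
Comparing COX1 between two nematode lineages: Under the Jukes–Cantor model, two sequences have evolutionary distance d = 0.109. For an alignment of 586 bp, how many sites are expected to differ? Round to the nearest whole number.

Invert JC69: p = (3/4)(1 − e^(−4d/3)) = 0.75 × (1 − e^(-0.145333)) = 0.75 × (1 − 0.864734) = 0.101450.
Expected differing sites = pL ≈ 0.101450 × 586 = 59.4497 ≈ 59.

59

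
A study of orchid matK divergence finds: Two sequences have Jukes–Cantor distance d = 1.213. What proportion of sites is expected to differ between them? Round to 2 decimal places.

0.60

p = (3/4)(1 − e^(−4d/3)) = 0.75 × (1 − e^(-1.617333)) = 0.75 × (1 − 0.198427) = 0.601180.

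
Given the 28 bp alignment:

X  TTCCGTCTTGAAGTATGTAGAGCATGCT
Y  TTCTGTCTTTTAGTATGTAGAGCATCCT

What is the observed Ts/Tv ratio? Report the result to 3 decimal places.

Transitions are A↔G and C↔T; transversions are all other mismatches.
Transitions: 1. Transversions: 3.
R = 1/3 = 0.333333… ≈ 0.333 (to 3 d.p.).

0.333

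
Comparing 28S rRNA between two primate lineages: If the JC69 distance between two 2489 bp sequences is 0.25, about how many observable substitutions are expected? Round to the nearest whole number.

529

Invert JC69: p = (3/4)(1 − e^(−4d/3)) = 0.75 × (1 − e^(-0.333333)) = 0.75 × (1 − 0.716532) = 0.212601.
Expected differing sites = pL ≈ 0.212601 × 2489 = 529.163889 ≈ 529.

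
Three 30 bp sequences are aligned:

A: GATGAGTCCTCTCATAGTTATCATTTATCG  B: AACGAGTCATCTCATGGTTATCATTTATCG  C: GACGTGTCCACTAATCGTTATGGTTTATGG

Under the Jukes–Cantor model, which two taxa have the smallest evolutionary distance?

A and B

A–B: 4/30 differ, p = 0.133, d = 0.147.
A–C: 8/30 differ, p = 0.267, d = 0.330.
B–C: 9/30 differ, p = 0.300, d = 0.383.
The smallest distance is between A and B.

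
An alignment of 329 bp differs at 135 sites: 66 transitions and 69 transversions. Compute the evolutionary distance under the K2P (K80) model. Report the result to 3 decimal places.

P = 66/329 ≈ 0.200608 and Q = 69/329 ≈ 0.209726.
Under the Kimura two-parameter model, d = −½ ln(1 − 2P − Q) − ¼ ln(1 − 2Q).
1 − 2P − Q = 0.389058, giving −½ ln(0.389058) = 0.472013.
1 − 2Q = 0.580548, giving −¼ ln(0.580548) = 0.135946.
d = 0.472013 + 0.135946 = 0.607959.

0.608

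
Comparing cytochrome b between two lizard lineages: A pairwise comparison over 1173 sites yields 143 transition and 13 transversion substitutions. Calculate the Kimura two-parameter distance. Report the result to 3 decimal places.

0.153

P = 143/1173 ≈ 0.12191 and Q = 13/1173 ≈ 0.011083.
Under the Kimura two-parameter model, d = −½ ln(1 − 2P − Q) − ¼ ln(1 − 2Q).
1 − 2P − Q = 0.745097, giving −½ ln(0.745097) = 0.147120.
1 − 2Q = 0.977834, giving −¼ ln(0.977834) = 0.005604.
d = 0.147120 + 0.005604 = 0.152724.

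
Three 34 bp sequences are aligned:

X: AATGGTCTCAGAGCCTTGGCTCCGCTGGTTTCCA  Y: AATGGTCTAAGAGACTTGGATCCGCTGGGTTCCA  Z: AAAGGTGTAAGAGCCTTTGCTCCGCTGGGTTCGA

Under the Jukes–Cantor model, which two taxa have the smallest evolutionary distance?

X–Y: 4/34 differ, p = 0.118, d = 0.128.
X–Z: 6/34 differ, p = 0.176, d = 0.201.
Y–Z: 6/34 differ, p = 0.176, d = 0.201.
The smallest distance is between X and Y.

X and Y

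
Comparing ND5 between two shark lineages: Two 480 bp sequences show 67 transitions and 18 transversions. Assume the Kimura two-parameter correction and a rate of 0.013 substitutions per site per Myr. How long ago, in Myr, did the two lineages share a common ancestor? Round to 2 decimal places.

8.07

P = 67/480 ≈ 0.139583 and Q = 18/480 = 0.0375.
Under the Kimura two-parameter model, d = −½ ln(1 − 2P − Q) − ¼ ln(1 − 2Q).
1 − 2P − Q = 0.683334, giving −½ ln(0.683334) = 0.190386.
1 − 2Q = 0.925, giving −¼ ln(0.925) = 0.019490.
d = 0.190386 + 0.019490 = 0.209876.
Under a molecular clock d = 2μt, so t = d/(2μ) = 0.209876 / (2 × 0.013) = 8.07 Myr.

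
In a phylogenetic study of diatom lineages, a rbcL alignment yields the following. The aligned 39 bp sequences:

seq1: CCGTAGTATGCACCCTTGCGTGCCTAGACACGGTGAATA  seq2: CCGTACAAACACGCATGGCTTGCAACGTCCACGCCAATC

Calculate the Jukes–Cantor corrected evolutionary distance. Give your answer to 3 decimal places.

The sequences differ at 20 of 39 sites, so p = 20/39 ≈ 0.512821.
d = −(3/4) ln(1 − 4p/3) = −0.75 ln(1 − 0.683761) = −0.75 ln(0.316239)
  = −0.75 × (-1.151257) = 0.863443 substitutions/site.

0.863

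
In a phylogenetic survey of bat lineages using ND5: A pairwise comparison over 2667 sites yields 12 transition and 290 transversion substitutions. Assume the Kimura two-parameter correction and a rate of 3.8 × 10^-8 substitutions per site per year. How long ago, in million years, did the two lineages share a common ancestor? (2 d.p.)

P = 12/2667 ≈ 0.004499 and Q = 290/2667 ≈ 0.108736.
Under the Kimura two-parameter model, d = −½ ln(1 − 2P − Q) − ¼ ln(1 − 2Q).
1 − 2P − Q = 0.882266, giving −½ ln(0.882266) = 0.062631.
1 − 2Q = 0.782528, giving −¼ ln(0.782528) = 0.061306.
d = 0.062631 + 0.061306 = 0.123937.
Under a molecular clock d = 2μt, so t = d/(2μ) = 0.123937 / (2 × 3.8 × 10^-8) = 1.63 million years.

1.63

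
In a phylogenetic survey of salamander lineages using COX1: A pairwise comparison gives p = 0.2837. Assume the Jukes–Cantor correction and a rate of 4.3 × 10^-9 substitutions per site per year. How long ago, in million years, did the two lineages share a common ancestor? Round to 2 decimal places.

d = −(3/4) ln(1 − 4p/3) = −0.75 ln(1 − 0.378267) = −0.75 ln(0.621733)
  = −0.75 × (-0.475245) = 0.356434 substitutions/site.
Under a molecular clock d = 2μt, so t = d/(2μ) = 0.356434 / (2 × 4.3 × 10^-9) = 41.45 million years.

41.45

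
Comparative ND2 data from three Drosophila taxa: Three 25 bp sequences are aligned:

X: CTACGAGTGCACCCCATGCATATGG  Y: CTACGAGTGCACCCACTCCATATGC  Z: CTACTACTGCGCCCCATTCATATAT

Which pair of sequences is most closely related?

X and Y

X–Y: 4/25 differ, p = 0.160, d = 0.180.
X–Z: 6/25 differ, p = 0.240, d = 0.289.
Y–Z: 8/25 differ, p = 0.320, d = 0.417.
The smallest distance is between X and Y.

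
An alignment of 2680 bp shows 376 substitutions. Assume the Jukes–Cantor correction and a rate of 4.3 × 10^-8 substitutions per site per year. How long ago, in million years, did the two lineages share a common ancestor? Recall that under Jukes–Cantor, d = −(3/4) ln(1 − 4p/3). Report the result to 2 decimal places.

p = 376/2680 ≈ 0.140299.
d = −(3/4) ln(1 − 4p/3) = −0.75 ln(1 − 0.187065) = −0.75 ln(0.812935)
  = −0.75 × (-0.207104) = 0.155328 substitutions/site.
Under a molecular clock d = 2μt, so t = d/(2μ) = 0.155328 / (2 × 4.3 × 10^-8) = 1.81 million years.

1.81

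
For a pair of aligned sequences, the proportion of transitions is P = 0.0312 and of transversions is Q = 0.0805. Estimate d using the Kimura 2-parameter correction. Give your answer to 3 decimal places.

0.121

Under the Kimura two-parameter model, d = −½ ln(1 − 2P − Q) − ¼ ln(1 − 2Q).
1 − 2P − Q = 0.8571, giving −½ ln(0.8571) = 0.077100.
1 − 2Q = 0.839, giving −¼ ln(0.839) = 0.043886.
d = 0.077100 + 0.043886 = 0.120986.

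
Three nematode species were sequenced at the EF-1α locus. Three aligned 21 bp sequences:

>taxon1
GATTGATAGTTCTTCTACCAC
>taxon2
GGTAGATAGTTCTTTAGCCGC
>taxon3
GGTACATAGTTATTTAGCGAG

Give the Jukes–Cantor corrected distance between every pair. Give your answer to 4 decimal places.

d(taxon1,taxon2) = 0.3597, d(taxon1,taxon3) = 0.6355, d(taxon2,taxon3) = 0.2865

taxon1–taxon2: 6/21 sites differ → p ≈ 0.285714, d = −0.75 ln(1 − 0.380952) = 0.359679 ≈ 0.3597.
taxon1–taxon3: 9/21 sites differ → p ≈ 0.428571, d = −0.75 ln(1 − 0.571428) = 0.635472 ≈ 0.6355.
taxon2–taxon3: 5/21 sites differ → p ≈ 0.238095, d = −0.75 ln(1 − 0.31746) = 0.286451 ≈ 0.2865.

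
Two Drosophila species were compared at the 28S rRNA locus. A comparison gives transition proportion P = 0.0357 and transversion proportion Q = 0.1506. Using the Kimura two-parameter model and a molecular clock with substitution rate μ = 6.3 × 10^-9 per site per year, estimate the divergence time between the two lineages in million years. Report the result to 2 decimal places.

17.07

Under the Kimura two-parameter model, d = −½ ln(1 − 2P − Q) − ¼ ln(1 − 2Q).
1 − 2P − Q = 0.778, giving −½ ln(0.778) = 0.125514.
1 − 2Q = 0.6988, giving −¼ ln(0.6988) = 0.089598.
d = 0.125514 + 0.089598 = 0.215112.
Under a molecular clock d = 2μt, so t = d/(2μ) = 0.215112 / (2 × 6.3 × 10^-9) = 17.07 million years.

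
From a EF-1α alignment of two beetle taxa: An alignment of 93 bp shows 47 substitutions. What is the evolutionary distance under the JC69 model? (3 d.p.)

p = 47/93 ≈ 0.505376.
d = −(3/4) ln(1 − 4p/3) = −0.75 ln(1 − 0.673835) = −0.75 ln(0.326165)
  = −0.75 × (-1.120352) = 0.840264 substitutions/site.

0.840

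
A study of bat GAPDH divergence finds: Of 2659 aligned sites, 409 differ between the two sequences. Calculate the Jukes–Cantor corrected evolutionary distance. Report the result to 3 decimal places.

0.172

p = 409/2659 ≈ 0.153817.
d = −(3/4) ln(1 − 4p/3) = −0.75 ln(1 − 0.205089) = −0.75 ln(0.794911)
  = −0.75 × (-0.229525) = 0.172144 substitutions/site.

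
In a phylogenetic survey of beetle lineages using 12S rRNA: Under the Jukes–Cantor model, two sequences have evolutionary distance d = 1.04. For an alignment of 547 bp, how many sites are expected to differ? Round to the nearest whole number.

Invert JC69: p = (3/4)(1 − e^(−4d/3)) = 0.75 × (1 − e^(-1.386667)) = 0.75 × (1 − 0.249907) = 0.562570.
Expected differing sites = pL ≈ 0.562570 × 547 = 307.72579 ≈ 308.

308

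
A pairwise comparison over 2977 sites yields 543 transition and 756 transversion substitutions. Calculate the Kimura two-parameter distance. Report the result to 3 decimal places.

0.659

P = 543/2977 ≈ 0.182398 and Q = 756/2977 ≈ 0.253947.
Under the Kimura two-parameter model, d = −½ ln(1 − 2P − Q) − ¼ ln(1 − 2Q).
1 − 2P − Q = 0.381257, giving −½ ln(0.381257) = 0.482141.
1 − 2Q = 0.492106, giving −¼ ln(0.492106) = 0.177265.
d = 0.482141 + 0.177265 = 0.659406.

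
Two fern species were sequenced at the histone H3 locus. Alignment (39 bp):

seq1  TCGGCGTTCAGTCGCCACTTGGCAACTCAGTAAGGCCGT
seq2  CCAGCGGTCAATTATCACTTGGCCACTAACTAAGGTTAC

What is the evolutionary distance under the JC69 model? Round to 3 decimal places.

0.488

The sequences differ at 14 of 39 sites, so p = 14/39 ≈ 0.358974.
d = −(3/4) ln(1 − 4p/3) = −0.75 ln(1 − 0.478632) = −0.75 ln(0.521368)
  = −0.75 × (-0.651299) = 0.488474 substitutions/site.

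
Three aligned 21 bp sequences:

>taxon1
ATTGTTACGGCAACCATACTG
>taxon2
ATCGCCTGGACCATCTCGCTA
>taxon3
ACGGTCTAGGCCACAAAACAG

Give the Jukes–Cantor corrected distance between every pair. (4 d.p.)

taxon1–taxon2: 12/21 sites differ → p ≈ 0.571429, d = −0.75 ln(1 − 0.761905) = 1.076314 ≈ 1.0763.
taxon1–taxon3: 9/21 sites differ → p ≈ 0.428571, d = −0.75 ln(1 − 0.571428) = 0.635472 ≈ 0.6355.
taxon2–taxon3: 12/21 sites differ → p ≈ 0.571429, d = −0.75 ln(1 − 0.761905) = 1.076314 ≈ 1.0763.

d(taxon1,taxon2) = 1.0763, d(taxon1,taxon3) = 0.6355, d(taxon2,taxon3) = 1.0763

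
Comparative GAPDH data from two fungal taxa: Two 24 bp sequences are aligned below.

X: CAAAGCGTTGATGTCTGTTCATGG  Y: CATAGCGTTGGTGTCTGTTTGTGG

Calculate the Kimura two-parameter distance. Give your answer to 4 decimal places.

Of 24 sites, 3 differences are transitions and 1 are transversions, so P = 3/24 = 0.125 and Q = 1/24 ≈ 0.041667.
Under the Kimura two-parameter model, d = −½ ln(1 − 2P − Q) − ¼ ln(1 − 2Q).
1 − 2P − Q = 0.708333, giving −½ ln(0.708333) = 0.172420.
1 − 2Q = 0.916666, giving −¼ ln(0.916666) = 0.021753.
d = 0.172420 + 0.021753 = 0.194173.

0.1942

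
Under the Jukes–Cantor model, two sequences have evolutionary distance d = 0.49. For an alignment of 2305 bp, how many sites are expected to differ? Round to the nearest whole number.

829

Invert JC69: p = (3/4)(1 − e^(−4d/3)) = 0.75 × (1 − e^(-0.653333)) = 0.75 × (1 − 0.520309) = 0.359768.
Expected differing sites = pL ≈ 0.359768 × 2305 = 829.26524 ≈ 829.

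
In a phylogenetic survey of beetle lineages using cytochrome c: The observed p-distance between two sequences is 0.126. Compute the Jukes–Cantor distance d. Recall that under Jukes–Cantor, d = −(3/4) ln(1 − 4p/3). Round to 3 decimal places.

d = −(3/4) ln(1 − 4p/3) = −0.75 ln(1 − 0.168) = −0.75 ln(0.832)
  = −0.75 × (-0.183923) = 0.137942 substitutions/site.

0.138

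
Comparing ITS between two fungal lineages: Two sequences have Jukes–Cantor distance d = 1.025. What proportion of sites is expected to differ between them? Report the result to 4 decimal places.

p = (3/4)(1 − e^(−4d/3)) = 0.75 × (1 − e^(-1.366667)) = 0.75 × (1 − 0.254955) = 0.558784.

0.5588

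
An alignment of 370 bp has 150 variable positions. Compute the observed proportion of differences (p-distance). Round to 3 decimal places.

p = 150/370 = 0.405405… ≈ 0.405 (to 3 d.p.).

0.405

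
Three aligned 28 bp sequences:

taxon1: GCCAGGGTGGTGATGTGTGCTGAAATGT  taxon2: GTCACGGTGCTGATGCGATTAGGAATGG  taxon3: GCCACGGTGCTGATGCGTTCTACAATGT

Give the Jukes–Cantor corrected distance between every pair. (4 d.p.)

d(taxon1,taxon2) = 0.4850, d(taxon1,taxon3) = 0.2524, d(taxon2,taxon3) = 0.3041

taxon1–taxon2: 10/28 sites differ → p ≈ 0.357143, d = −0.75 ln(1 − 0.476191) = 0.484971 ≈ 0.4850.
taxon1–taxon3: 6/28 sites differ → p ≈ 0.214286, d = −0.75 ln(1 − 0.285715) = 0.252355 ≈ 0.2524.
taxon2–taxon3: 7/28 sites differ → p = 0.25, d = −0.75 ln(1 − 0.333333) = 0.304098 ≈ 0.3041.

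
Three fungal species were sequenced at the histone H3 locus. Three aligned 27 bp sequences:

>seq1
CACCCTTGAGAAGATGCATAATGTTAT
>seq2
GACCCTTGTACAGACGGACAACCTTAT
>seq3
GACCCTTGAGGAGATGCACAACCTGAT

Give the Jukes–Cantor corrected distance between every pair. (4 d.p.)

d(seq1,seq2) = 0.4408, d(seq1,seq3) = 0.2635, d(seq2,seq3) = 0.2635

seq1–seq2: 9/27 sites differ → p ≈ 0.333333, d = −0.75 ln(1 − 0.444444) = 0.440839 ≈ 0.4408.
seq1–seq3: 6/27 sites differ → p ≈ 0.222222, d = −0.75 ln(1 − 0.296296) = 0.263548 ≈ 0.2635.
seq2–seq3: 6/27 sites differ → p ≈ 0.222222, d = −0.75 ln(1 − 0.296296) = 0.263548 ≈ 0.2635.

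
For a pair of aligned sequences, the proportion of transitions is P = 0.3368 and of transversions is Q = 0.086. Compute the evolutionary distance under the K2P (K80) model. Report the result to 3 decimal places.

0.760

Under the Kimura two-parameter model, d = −½ ln(1 − 2P − Q) − ¼ ln(1 − 2Q).
1 − 2P − Q = 0.2404, giving −½ ln(0.2404) = 0.712726.
1 − 2Q = 0.828, giving −¼ ln(0.828) = 0.047186.
d = 0.712726 + 0.047186 = 0.759912.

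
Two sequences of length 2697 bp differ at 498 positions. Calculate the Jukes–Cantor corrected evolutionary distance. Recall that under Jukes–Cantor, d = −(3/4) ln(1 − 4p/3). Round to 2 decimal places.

0.21

p = 498/2697 ≈ 0.18465.
d = −(3/4) ln(1 − 4p/3) = −0.75 ln(1 − 0.2462) = −0.75 ln(0.7538)
  = −0.75 × (-0.282628) = 0.211971 substitutions/site.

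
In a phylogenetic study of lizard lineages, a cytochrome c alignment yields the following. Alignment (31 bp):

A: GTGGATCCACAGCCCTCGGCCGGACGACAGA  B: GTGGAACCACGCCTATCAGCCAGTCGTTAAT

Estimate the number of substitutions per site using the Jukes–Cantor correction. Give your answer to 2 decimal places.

0.54

The sequences differ at 12 of 31 sites, so p = 12/31 ≈ 0.387097.
d = −(3/4) ln(1 − 4p/3) = −0.75 ln(1 − 0.516129) = −0.75 ln(0.483871)
  = −0.75 × (-0.725937) = 0.544453 substitutions/site.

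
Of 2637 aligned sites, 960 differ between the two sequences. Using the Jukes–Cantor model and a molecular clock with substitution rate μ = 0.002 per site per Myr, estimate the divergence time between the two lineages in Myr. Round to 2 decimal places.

124.57

p = 960/2637 ≈ 0.36405.
d = −(3/4) ln(1 − 4p/3) = −0.75 ln(1 − 0.4854) = −0.75 ln(0.5146)
  = −0.75 × (-0.664365) = 0.498274 substitutions/site.
Under a molecular clock d = 2μt, so t = d/(2μ) = 0.498274 / (2 × 0.002) = 124.57 Myr.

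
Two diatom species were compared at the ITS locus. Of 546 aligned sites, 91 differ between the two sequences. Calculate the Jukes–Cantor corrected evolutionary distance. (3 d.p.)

0.188

p = 91/546 ≈ 0.166667.
d = −(3/4) ln(1 − 4p/3) = −0.75 ln(1 − 0.222223) = −0.75 ln(0.777777)
  = −0.75 × (-0.251315) = 0.188486 substitutions/site.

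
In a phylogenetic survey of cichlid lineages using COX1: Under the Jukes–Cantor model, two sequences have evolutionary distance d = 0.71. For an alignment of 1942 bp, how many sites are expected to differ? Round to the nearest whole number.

Invert JC69: p = (3/4)(1 − e^(−4d/3)) = 0.75 × (1 − e^(-0.946667)) = 0.75 × (1 − 0.388032) = 0.458976.
Expected differing sites = pL ≈ 0.458976 × 1942 = 891.331392 ≈ 891.

891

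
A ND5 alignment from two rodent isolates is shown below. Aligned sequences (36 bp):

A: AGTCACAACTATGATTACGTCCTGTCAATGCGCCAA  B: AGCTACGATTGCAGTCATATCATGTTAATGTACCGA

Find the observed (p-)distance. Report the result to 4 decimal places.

The sequences differ at 16 of 36 positions.
p = 16/36 = 0.444444… ≈ 0.4444 (to 4 d.p.).

0.4444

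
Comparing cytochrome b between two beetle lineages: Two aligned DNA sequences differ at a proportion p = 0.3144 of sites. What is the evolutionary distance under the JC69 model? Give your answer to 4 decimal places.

d = −(3/4) ln(1 − 4p/3) = −0.75 ln(1 − 0.4192) = −0.75 ln(0.5808)
  = −0.75 × (-0.543349) = 0.407512 substitutions/site.

0.4075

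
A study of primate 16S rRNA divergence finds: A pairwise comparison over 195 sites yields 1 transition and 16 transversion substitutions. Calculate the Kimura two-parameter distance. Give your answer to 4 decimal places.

P = 1/195 ≈ 0.005128 and Q = 16/195 ≈ 0.082051.
Under the Kimura two-parameter model, d = −½ ln(1 − 2P − Q) − ¼ ln(1 − 2Q).
1 − 2P − Q = 0.907693, giving −½ ln(0.907693) = 0.048425.
1 − 2Q = 0.835898, giving −¼ ln(0.835898) = 0.044812.
d = 0.048425 + 0.044812 = 0.093237.

0.0932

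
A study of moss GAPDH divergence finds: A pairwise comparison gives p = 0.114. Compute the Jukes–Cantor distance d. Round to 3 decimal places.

d = −(3/4) ln(1 − 4p/3) = −0.75 ln(1 − 0.152) = −0.75 ln(0.848)
  = −0.75 × (-0.164875) = 0.123656 substitutions/site.

0.124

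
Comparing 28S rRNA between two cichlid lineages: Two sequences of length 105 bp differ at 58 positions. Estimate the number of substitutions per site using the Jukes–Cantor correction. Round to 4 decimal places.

1.0003

p = 58/105 ≈ 0.552381.
d = −(3/4) ln(1 − 4p/3) = −0.75 ln(1 − 0.736508) = −0.75 ln(0.263492)
  = −0.75 × (-1.333732) = 1.000299 substitutions/site.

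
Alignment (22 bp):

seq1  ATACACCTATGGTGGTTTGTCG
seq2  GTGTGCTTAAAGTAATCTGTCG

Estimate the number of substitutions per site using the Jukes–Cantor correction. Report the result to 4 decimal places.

0.6987

The sequences differ at 10 of 22 sites (1, 3, 4, 5, 7, 10, 11, 14, 15, 17), so p = 10/22 ≈ 0.454545.
d = −(3/4) ln(1 − 4p/3) = −0.75 ln(1 − 0.60606) = −0.75 ln(0.39394)
  = −0.75 × (-0.931557) = 0.698668 substitutions/site.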